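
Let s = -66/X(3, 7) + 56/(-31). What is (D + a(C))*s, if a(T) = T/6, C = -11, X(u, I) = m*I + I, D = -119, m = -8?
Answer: 253025/4557 ≈ 55.524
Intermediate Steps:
X(u, I) = -7*I (X(u, I) = -8*I + I = -7*I)
a(T) = T/6 (a(T) = T*(⅙) = T/6)
s = -698/1519 (s = -66/((-7*7)) + 56/(-31) = -66/(-49) + 56*(-1/31) = -66*(-1/49) - 56/31 = 66/49 - 56/31 = -698/1519 ≈ -0.45951)
(D + a(C))*s = (-119 + (⅙)*(-11))*(-698/1519) = (-119 - 11/6)*(-698/1519) = -725/6*(-698/1519) = 253025/4557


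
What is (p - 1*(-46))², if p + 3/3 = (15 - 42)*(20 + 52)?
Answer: 3606201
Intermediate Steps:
p = -1945 (p = -1 + (15 - 42)*(20 + 52) = -1 - 27*72 = -1 - 1944 = -1945)
(p - 1*(-46))² = (-1945 - 1*(-46))² = (-1945 + 46)² = (-1899)² = 3606201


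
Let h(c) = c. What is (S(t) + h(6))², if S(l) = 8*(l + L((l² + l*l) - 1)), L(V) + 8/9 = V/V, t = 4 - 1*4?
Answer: 3844/81 ≈ 47.457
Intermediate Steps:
t = 0 (t = 4 - 4 = 0)
L(V) = ⅑ (L(V) = -8/9 + V/V = -8/9 + 1 = ⅑)
S(l) = 8/9 + 8*l (S(l) = 8*(l + ⅑) = 8*(⅑ + l) = 8/9 + 8*l)
(S(t) + h(6))² = ((8/9 + 8*0) + 6)² = ((8/9 + 0) + 6)² = (8/9 + 6)² = (62/9)² = 3844/81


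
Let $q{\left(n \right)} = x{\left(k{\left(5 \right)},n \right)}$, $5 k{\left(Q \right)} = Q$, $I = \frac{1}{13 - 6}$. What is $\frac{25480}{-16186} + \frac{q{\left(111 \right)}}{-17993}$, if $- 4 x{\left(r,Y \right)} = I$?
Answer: $- \frac{6418454867}{4077285772} \approx -1.5742$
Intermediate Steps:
$I = \frac{1}{7} \approx 0.14286$
$k{\left(Q \right)} = \frac{Q}{5}$
$x{\left(r,Y \right)} = - \frac{1}{28}$ ($x{\left(r,Y \right)} = \left(- \frac{1}{4}\right) \frac{1}{7} = - \frac{1}{28}$)
$q{\left(n \right)} = - \frac{1}{28}$
$\frac{25480}{-16186} + \frac{q{\left(111 \right)}}{-17993} = \frac{25480}{-16186} - \frac{1}{28 \left(-17993\right)} = 25480 \left(- \frac{1}{16186}\right) - - \frac{1}{503804} = - \frac{12740}{8093} + \frac{1}{503804} = - \frac{6418454867}{4077285772}$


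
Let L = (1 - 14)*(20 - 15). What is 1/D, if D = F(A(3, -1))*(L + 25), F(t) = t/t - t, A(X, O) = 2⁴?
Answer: 1/600 ≈ 0.0016667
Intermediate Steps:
L = -65 (L = -13*5 = -65)
A(X, O) = 16
F(t) = 1 - t
D = 600 (D = (1 - 1*16)*(-65 + 25) = (1 - 16)*(-40) = -15*(-40) = 600)
1/D = 1/600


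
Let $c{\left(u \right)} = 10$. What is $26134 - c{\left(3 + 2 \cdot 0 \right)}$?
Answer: $26124$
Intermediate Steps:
$26134 - c{\left(3 + 2 \cdot 0 \right)} = 26134 - 10 = 26124$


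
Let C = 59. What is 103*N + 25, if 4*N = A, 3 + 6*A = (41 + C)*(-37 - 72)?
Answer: -1122409/24 ≈ -46767.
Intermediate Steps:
A = -10903/6 (A = -½ + ((41 + 59)*(-37 - 72))/6 = -½ + (100*(-109))/6 = -½ + (⅙)*(-10900) = -½ - 5450/3 = -10903/6 ≈ -1817.2)
N = -10903/24 (N = (¼)*(-10903/6) = -10903/24 ≈ -454.29)
103*N + 25 = 103*(-10903/24) + 25 = -1123009/24 + 25 = -1122409/24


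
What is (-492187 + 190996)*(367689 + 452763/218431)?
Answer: -24190193934907902/218431 ≈ -1.1075e+11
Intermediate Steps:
(-492187 + 190996)*(367689 + 452763/218431) = -301191*(367689 + 452763*(1/218431)) = -301191*(367689 + 452763/218431) = -301191*80315128722/218431 = -24190193934907902/218431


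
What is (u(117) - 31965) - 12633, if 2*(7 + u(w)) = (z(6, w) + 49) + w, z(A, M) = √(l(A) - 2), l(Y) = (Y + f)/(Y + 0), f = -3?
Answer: -44522 + I*√6/4 ≈ -44522.0 + 0.61237*I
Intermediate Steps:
l(Y) = (-3 + Y)/Y (l(Y) = (Y - 3)/(Y + 0) = (-3 + Y)/Y)
z(A, M) = √(-2 + (-3 + A)/A) (z(A, M) = √((-3 + A)/A - 2) = √(-2 + (-3 + A)/A))
u(w) = 35/2 + w/2 + I*√6/4 (u(w) = -7 + ((√((-3 - 1*6)/6) + 49) + w)/2 = -7 + ((√((-3 - 6)/6) + 49) + w)/2 = -7 + ((√((⅙)*(-9)) + 49) + w)/2 = -7 + ((√(-3/2) + 49) + w)/2 = -7 + ((I*√6/2 + 49) + w)/2 = -7 + ((49 + I*√6/2) + w)/2 = -7 + (49 + w + I*√6/2)/2 = -7 + (49/2 + w/2 + I*√6/4) = 35/2 + w/2 + I*√6/4)
(u(117) - 31965) - 12633 = ((35/2 + (½)*117 + I*√6/4) - 31965) - 12633 = ((35/2 + 117/2 + I*√6/4) - 31965) - 12633 = ((76 + I*√6/4) - 31965) - 12633 = (-31889 + I*√6/4) - 12633 = -44522 + I*√6/4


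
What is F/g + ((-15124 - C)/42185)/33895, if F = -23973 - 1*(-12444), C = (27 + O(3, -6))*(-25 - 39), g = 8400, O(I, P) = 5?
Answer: -31399947443/22877769200 ≈ -1.3725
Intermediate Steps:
C = -2048 (C = (27 + 5)*(-25 - 39) = 32*(-64) = -2048)
F = -11529 (F = -23973 + 12444 = -11529)
F/g + ((-15124 - C)/42185)/33895 = -11529/8400 + ((-15124 - 1*(-2048))/42185)/33895 = -11529*1/8400 + ((-15124 + 2048)*(1/42185))*(1/33895) = -549/400 - 13076*1/42185*(1/33895) = -549/400 - 13076/42185*1/33895 = -549/400 - 13076/1429860575 = -31399947443/22877769200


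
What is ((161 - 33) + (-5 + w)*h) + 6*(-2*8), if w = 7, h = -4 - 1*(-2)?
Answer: 28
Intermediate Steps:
h = -2 (h = -4 + 2 = -2)
((161 - 33) + (-5 + w)*h) + 6*(-2*8) = ((161 - 33) + (-5 + 7)*(-2)) + 6*(-2*8) = (128 + 2*(-2)) + 6*(-16) = (128 - 4) - 96 = 124 - 96 = 28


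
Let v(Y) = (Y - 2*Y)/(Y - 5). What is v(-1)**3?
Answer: -1/216 ≈ -0.0046296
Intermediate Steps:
v(Y) = -Y/(-5 + Y) (v(Y) = (-Y)/(-5 + Y) = -Y/(-5 + Y))
v(-1)**3 = (-1*(-1)/(-5 - 1))**3 = (-1*(-1)/(-6))**3 = (-1*(-1)*(-1/6))**3 = (-1/6)**3 = -1/216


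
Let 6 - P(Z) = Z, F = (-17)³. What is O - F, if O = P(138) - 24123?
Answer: -19342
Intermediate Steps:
F = -4913
P(Z) = 6 - Z
O = -24255 (O = (6 - 1*138) - 24123 = (6 - 138) - 24123 = -132 - 24123 = -24255)
O - F = -24255 - 1*(-4913) = -24255 + 4913 = -19342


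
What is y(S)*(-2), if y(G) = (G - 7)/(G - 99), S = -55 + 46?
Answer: -8/27 ≈ -0.29630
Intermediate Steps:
S = -9
y(G) = (-7 + G)/(-99 + G)
y(S)*(-2) = ((-7 - 9)/(-99 - 9))*(-2) = (-16/(-108))*(-2) = -1/108*(-16)*(-2) = (4/27)*(-2) = -8/27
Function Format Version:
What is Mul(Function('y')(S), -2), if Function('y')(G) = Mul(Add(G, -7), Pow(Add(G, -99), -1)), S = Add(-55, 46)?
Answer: Rational(-8, 27) ≈ -0.29630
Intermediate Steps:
S = -9
Function('y')(G) = Mul(Pow(Add(-99, G), -1), Add(-7, G)) (Function('y')(G) = Mul(Add(-7, G), Pow(Add(-99, G), -1)) = Mul(Pow(Add(-99, G), -1), Add(-7, G)))
Mul(Function('y')(S), -2) = Mul(Mul(Pow(Add(-99, -9), -1), Add(-7, -9)), -2) = Mul(Mul(Pow(-108, -1), -16), -2) = Mul(Mul(Rational(-1, 108), -16), -2) = Mul(Rational(4, 27), -2) = Rational(-8, 27)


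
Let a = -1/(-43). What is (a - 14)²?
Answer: 361201/1849 ≈ 195.35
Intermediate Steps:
a = 1/43 (a = -1*(-1/43) = 1/43 ≈ 0.023256)
(a - 14)² = (1/43 - 14)² = (-601/43)² = 361201/1849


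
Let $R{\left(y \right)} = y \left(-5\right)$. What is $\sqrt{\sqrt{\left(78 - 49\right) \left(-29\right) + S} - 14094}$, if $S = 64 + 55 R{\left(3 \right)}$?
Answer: $\sqrt{-14094 + 3 i \sqrt{178}} \approx 0.1686 + 118.72 i$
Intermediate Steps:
$R{\left(y \right)} = - 5 y$
$S = -761$ ($S = 64 + 55 \left(\left(-5\right) 3\right) = 64 + 55 \left(-15\right) = 64 - 825 = -761$)
$\sqrt{\sqrt{\left(78 - 49\right) \left(-29\right) + S} - 14094} = \sqrt{\sqrt{\left(78 - 49\right) \left(-29\right) - 761} - 14094} = \sqrt{\sqrt{29 \left(-29\right) - 761} - 14094} = \sqrt{\sqrt{-841 - 761} - 14094} = \sqrt{\sqrt{-1602} - 14094} = \sqrt{3 i \sqrt{178} - 14094} = \sqrt{-14094 + 3 i \sqrt{178}}$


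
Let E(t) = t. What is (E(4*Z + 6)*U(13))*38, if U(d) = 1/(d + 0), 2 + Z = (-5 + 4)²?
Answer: 76/13 ≈ 5.8462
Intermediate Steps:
Z = -1 (Z = -2 + (-5 + 4)² = -2 + (-1)² = -2 + 1 = -1)
U(d) = 1/d
(E(4*Z + 6)*U(13))*38 = ((4*(-1) + 6)/13)*38 = ((-4 + 6)*(1/13))*38 = (2*(1/13))*38 = (2/13)*38 = 76/13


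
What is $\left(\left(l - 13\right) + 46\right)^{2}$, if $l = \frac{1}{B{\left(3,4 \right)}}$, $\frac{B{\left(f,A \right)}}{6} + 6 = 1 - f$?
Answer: $\frac{2505889}{2304} \approx 1087.6$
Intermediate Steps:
$B{\left(f,A \right)} = -30 - 6 f$ ($B{\left(f,A \right)} = -36 + 6 \left(1 - f\right) = -36 - \left(-6 + 6 f\right) = -30 - 6 f$)
$l = - \frac{1}{48}$ ($l = \frac{1}{-30 - 18} = \frac{1}{-48} = - \frac{1}{48} \approx -0.020833$)
$\left(\left(l - 13\right) + 46\right)^{2} = \left(\left(- \frac{1}{48} - 13\right) + 46\right)^{2} = \left(- \frac{625}{48} + 46\right)^{2} = \left(\frac{1583}{48}\right)^{2} = \frac{2505889}{2304}$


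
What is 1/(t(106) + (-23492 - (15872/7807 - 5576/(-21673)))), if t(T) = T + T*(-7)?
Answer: -169201111/4082871931896 ≈ -4.1442e-5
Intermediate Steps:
t(T) = -6*T (t(T) = T - 7*T = -6*T)
1/(t(106) + (-23492 - (15872/7807 - 5576/(-21673)))) = 1/(-6*106 + (-23492 - (15872/7807 - 5576/(-21673)))) = 1/(-636 + (-23492 - (15872*(1/7807) - 5576*(-1/21673)))) = 1/(-636 + (-23492 - (15872/7807 + 5576/21673))) = 1/(-636 + (-23492 - 1*387525688/169201111)) = 1/(-636 + (-23492 - 387525688/169201111)) = 1/(-636 - 3975260025300/169201111) = 1/(-4082871931896/169201111) = -169201111/4082871931896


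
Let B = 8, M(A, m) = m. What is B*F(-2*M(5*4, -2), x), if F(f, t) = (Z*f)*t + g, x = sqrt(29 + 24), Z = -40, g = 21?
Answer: 168 - 1280*sqrt(53) ≈ -9150.5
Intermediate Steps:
x = sqrt(53) ≈ 7.2801
F(f, t) = 21 - 40*f*t (F(f, t) = (-40*f)*t + 21 = -40*f*t + 21 = 21 - 40*f*t)
B*F(-2*M(5*4, -2), x) = 8*(21 - 40*(-2*(-2))*sqrt(53)) = 8*(21 - 40*4*sqrt(53)) = 8*(21 - 160*sqrt(53)) = 168 - 1280*sqrt(53)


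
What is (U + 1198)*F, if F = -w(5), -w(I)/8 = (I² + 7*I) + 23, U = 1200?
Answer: 1592272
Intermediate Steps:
w(I) = -184 - 56*I - 8*I² (w(I) = -8*((I² + 7*I) + 23) = -8*(23 + I² + 7*I) = -184 - 56*I - 8*I²)
F = 664 (F = -(-184 - 56*5 - 8*5²) = -(-184 - 280 - 8*25) = -(-184 - 280 - 200) = -1*(-664) = 664)
(U + 1198)*F = (1200 + 1198)*664 = 2398*664 = 1592272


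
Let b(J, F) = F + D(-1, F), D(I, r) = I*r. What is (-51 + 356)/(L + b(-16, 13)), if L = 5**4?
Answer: 61/125 ≈ 0.48800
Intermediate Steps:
L = 625
b(J, F) = 0 (b(J, F) = F - F = 0)
(-51 + 356)/(L + b(-16, 13)) = (-51 + 356)/(625 + 0) = 305/625 = 305*(1/625) = 61/125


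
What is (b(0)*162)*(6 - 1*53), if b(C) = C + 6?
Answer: -45684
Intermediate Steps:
b(C) = 6 + C
(b(0)*162)*(6 - 1*53) = ((6 + 0)*162)*(6 - 1*53) = (6*162)*(6 - 53) = 972*(-47) = -45684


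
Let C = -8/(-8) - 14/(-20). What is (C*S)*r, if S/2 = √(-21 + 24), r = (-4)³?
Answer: -1088*√3/5 ≈ -376.89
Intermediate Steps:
r = -64
C = 17/10 (C = -8*(-⅛) - 14*(-1/20) = 1 + 7/10 = 17/10 ≈ 1.7000)
S = 2*√3 (S = 2*√(-21 + 24) = 2*√3 ≈ 3.4641)
(C*S)*r = (17*(2*√3)/10)*(-64) = (17*√3/5)*(-64) = -1088*√3/5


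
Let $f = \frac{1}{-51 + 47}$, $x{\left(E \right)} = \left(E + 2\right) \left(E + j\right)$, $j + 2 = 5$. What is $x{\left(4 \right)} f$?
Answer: $- \frac{21}{2} \approx -10.5$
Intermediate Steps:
$j = 3$ ($j = -2 + 5 = 3$)
$x{\left(E \right)} = \left(2 + E\right) \left(3 + E\right)$ ($x{\left(E \right)} = \left(E + 2\right) \left(E + 3\right) = \left(2 + E\right) \left(3 + E\right)$)
$f = - \frac{1}{4}$ ($f = \frac{1}{-4} = - \frac{1}{4} \approx -0.25$)
$x{\left(4 \right)} f = \left(6 + 4^{2} + 5 \cdot 4\right) \left(- \frac{1}{4}\right) = \left(6 + 16 + 20\right) \left(- \frac{1}{4}\right) = 42 \left(- \frac{1}{4}\right) = - \frac{21}{2}$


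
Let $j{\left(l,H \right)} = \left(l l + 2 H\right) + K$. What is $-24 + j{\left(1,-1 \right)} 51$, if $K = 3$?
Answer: $78$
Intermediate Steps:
$j{\left(l,H \right)} = 3 + l^{2} + 2 H$ ($j{\left(l,H \right)} = \left(l l + 2 H\right) + 3 = \left(l^{2} + 2 H\right) + 3 = 3 + l^{2} + 2 H$)
$-24 + j{\left(1,-1 \right)} 51 = -24 + \left(3 + 1^{2} + 2 \left(-1\right)\right) 51 = -24 + \left(3 + 1 - 2\right) 51 = -24 + 2 \cdot 51 = -24 + 102 = 78$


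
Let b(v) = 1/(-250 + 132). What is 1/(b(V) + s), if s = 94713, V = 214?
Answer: 118/11176133 ≈ 1.0558e-5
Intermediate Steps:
b(v) = -1/118 (b(v) = 1/(-118) = -1/118)
1/(b(V) + s) = 1/(-1/118 + 94713) = 1/(11176133/118) = 118/11176133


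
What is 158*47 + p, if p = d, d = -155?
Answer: 7271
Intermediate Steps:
p = -155
158*47 + p = 158*47 - 155 = 7426 - 155 = 7271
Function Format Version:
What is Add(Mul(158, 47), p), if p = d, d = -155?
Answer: 7271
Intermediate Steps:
p = -155
Add(Mul(158, 47), p) = Add(Mul(158, 47), -155) = Add(7426, -155) = 7271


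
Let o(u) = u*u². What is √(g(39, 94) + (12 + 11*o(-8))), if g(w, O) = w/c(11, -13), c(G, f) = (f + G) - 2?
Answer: I*√22519/2 ≈ 75.032*I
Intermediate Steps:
c(G, f) = -2 + G + f (c(G, f) = (G + f) - 2 = -2 + G + f)
o(u) = u³
g(w, O) = -w/4 (g(w, O) = w/(-2 + 11 - 13) = w/(-4) = w*(-¼) = -w/4)
√(g(39, 94) + (12 + 11*o(-8))) = √(-¼*39 + (12 + 11*(-8)³)) = √(-39/4 + (12 + 11*(-512))) = √(-39/4 + (12 - 5632)) = √(-39/4 - 5620) = √(-22519/4) = I*√22519/2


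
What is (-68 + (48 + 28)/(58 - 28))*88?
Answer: -86416/15 ≈ -5761.1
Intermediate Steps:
(-68 + (48 + 28)/(58 - 28))*88 = (-68 + 76/30)*88 = (-68 + 76*(1/30))*88 = (-68 + 38/15)*88 = -982/15*88 = -86416/15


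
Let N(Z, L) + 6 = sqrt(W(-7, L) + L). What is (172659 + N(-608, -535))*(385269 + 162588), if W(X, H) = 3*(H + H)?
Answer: 94589154621 + 547857*I*sqrt(3745) ≈ 9.4589e+10 + 3.3527e+7*I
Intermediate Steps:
W(X, H) = 6*H (W(X, H) = 3*(2*H) = 6*H)
N(Z, L) = -6 + sqrt(7)*sqrt(L) (N(Z, L) = -6 + sqrt(6*L + L) = -6 + sqrt(7*L) = -6 + sqrt(7)*sqrt(L))
(172659 + N(-608, -535))*(385269 + 162588) = (172659 + (-6 + sqrt(7)*sqrt(-535)))*(385269 + 162588) = (172659 + (-6 + sqrt(7)*(I*sqrt(535))))*547857 = (172659 + (-6 + I*sqrt(3745)))*547857 = (172653 + I*sqrt(3745))*547857 = 94589154621 + 547857*I*sqrt(3745)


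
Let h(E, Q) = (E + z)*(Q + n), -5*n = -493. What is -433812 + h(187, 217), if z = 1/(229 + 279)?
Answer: -475988607/1270 ≈ -3.7479e+5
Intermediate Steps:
n = 493/5 (n = -⅕*(-493) = 493/5 ≈ 98.600)
z = 1/508 ≈ 0.0019685
h(E, Q) = (1/508 + E)*(493/5 + Q) (h(E, Q) = (E + 1/508)*(Q + 493/5) = (1/508 + E)*(493/5 + Q))
-433812 + h(187, 217) = -433812 + (493/2540 + (1/508)*217 + (493/5)*187 + 187*217) = -433812 + (493/2540 + 217/508 + 92191/5 + 40579) = -433812 + 74952633/1270 = -475988607/1270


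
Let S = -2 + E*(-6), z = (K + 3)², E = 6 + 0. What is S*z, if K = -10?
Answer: -1862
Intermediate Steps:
E = 6
z = 49 (z = (-10 + 3)² = (-7)² = 49)
S = -38 (S = -2 + 6*(-6) = -2 - 36 = -38)
S*z = -38*49 = -1862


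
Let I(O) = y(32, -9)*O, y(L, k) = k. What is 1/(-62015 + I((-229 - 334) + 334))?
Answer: -1/59954 ≈ -1.6679e-5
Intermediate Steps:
I(O) = -9*O
1/(-62015 + I((-229 - 334) + 334)) = 1/(-62015 - 9*((-229 - 334) + 334)) = 1/(-62015 - 9*(-563 + 334)) = 1/(-62015 - 9*(-229)) = 1/(-62015 + 2061) = 1/(-59954) = -1/59954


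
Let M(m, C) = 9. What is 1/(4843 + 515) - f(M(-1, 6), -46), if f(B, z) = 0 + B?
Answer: -48221/5358 ≈ -8.9998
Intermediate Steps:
f(B, z) = B
1/(4843 + 515) - f(M(-1, 6), -46) = 1/(4843 + 515) - 1*9 = 1/5358 - 9 = -48221/5358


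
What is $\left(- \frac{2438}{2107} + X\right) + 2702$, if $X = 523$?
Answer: $\frac{6792637}{2107} \approx 3223.8$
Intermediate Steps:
$\left(- \frac{2438}{2107} + X\right) + 2702 = \left(- \frac{2438}{2107} + 523\right) + 2702 = \frac{1099523}{2107} + 2702 = \frac{6792637}{2107}$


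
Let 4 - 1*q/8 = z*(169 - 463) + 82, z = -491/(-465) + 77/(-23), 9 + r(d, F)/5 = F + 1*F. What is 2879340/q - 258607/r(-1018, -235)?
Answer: -4759816446481/12838378340 ≈ -370.75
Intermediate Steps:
r(d, F) = -45 + 10*F (r(d, F) = -45 + 5*(F + 1*F) = -45 + 5*(F + F) = -45 + 5*(2*F) = -45 + 10*F)
z = -24512/10695 (z = -491*(-1/465) + 77*(-1/23) = 491/465 - 77/23 = -24512/10695 ≈ -2.2919)
q = -21441968/3565 (q = 32 - 8*(-24512*(169 - 463)/10695 + 82) = 32 - 8*(-24512/10695*(-294) + 82) = 32 - 8*(2402176/3565 + 82) = 32 - 8*2694506/3565 = 32 - 21556048/3565 = -21441968/3565 ≈ -6014.6)
2879340/q - 258607/r(-1018, -235) = 2879340/(-21441968/3565) - 258607/(-45 + 10*(-235)) = 2879340*(-3565/21441968) - 258607/(-45 - 2350) = -2566211775/5360492 - 258607/(-2395) = -2566211775/5360492 - 258607*(-1/2395) = -2566211775/5360492 + 258607/2395 = -4759816446481/12838378340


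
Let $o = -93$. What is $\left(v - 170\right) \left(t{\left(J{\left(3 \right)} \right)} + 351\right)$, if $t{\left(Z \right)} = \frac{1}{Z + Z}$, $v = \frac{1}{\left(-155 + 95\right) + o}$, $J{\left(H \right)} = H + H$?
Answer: $- \frac{109584343}{1836} \approx -59686.0$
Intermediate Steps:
$J{\left(H \right)} = 2 H$
$v = - \frac{1}{153}$ ($v = \frac{1}{\left(-155 + 95\right) - 93} = \frac{1}{-60 - 93} = \frac{1}{-153} = - \frac{1}{153} \approx -0.0065359$)
$t{\left(Z \right)} = \frac{1}{2 Z}$
$\left(v - 170\right) \left(t{\left(J{\left(3 \right)} \right)} + 351\right) = \left(- \frac{1}{153} - 170\right) \left(\frac{1}{2 \cdot 2 \cdot 3} + 351\right) = - \frac{26011 \left(\frac{1}{2 \cdot 6} + 351\right)}{153} = - \frac{26011 \left(\frac{1}{2} \cdot \frac{1}{6} + 351\right)}{153} = - \frac{26011 \left(\frac{1}{12} + 351\right)}{153} = \left(- \frac{26011}{153}\right) \frac{4213}{12} = - \frac{109584343}{1836}$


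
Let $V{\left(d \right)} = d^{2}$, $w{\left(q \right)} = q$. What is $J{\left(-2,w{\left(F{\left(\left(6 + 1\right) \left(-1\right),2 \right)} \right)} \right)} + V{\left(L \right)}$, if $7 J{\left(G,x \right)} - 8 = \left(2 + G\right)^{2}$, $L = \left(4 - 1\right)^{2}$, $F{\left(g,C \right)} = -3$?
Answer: $\frac{575}{7} \approx 82.143$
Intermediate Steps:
$L = 9$ ($L = 3^{2} = 9$)
$J{\left(G,x \right)} = \frac{8}{7} + \frac{\left(2 + G\right)^{2}}{7}$
$J{\left(-2,w{\left(F{\left(\left(6 + 1\right) \left(-1\right),2 \right)} \right)} \right)} + V{\left(L \right)} = \left(\frac{8}{7} + \frac{\left(2 - 2\right)^{2}}{7}\right) + 9^{2} = \left(\frac{8}{7} + \frac{0^{2}}{7}\right) + 81 = \left(\frac{8}{7} + \frac{1}{7} \cdot 0\right) + 81 = \left(\frac{8}{7} + 0\right) + 81 = \frac{8}{7} + 81 = \frac{575}{7}$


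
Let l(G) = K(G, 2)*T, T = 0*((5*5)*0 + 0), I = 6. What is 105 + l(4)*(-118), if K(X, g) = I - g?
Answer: 105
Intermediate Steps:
K(X, g) = 6 - g
T = 0 (T = 0*(25*0 + 0) = 0*(0 + 0) = 0*0 = 0)
l(G) = 0 (l(G) = (6 - 1*2)*0 = (6 - 2)*0 = 4*0 = 0)
105 + l(4)*(-118) = 105 + 0*(-118) = 105 + 0 = 105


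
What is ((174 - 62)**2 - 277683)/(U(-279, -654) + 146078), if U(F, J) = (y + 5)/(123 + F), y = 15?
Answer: -10340421/5697037 ≈ -1.8151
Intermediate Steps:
U(F, J) = 20/(123 + F) (U(F, J) = (15 + 5)/(123 + F) = 20/(123 + F))
((174 - 62)**2 - 277683)/(U(-279, -654) + 146078) = ((174 - 62)**2 - 277683)/(20/(123 - 279) + 146078) = (112**2 - 277683)/(20/(-156) + 146078) = (12544 - 277683)/(20*(-1/156) + 146078) = -265139/(-5/39 + 146078) = -265139/5697037/39 = -265139*39/5697037 = -10340421/5697037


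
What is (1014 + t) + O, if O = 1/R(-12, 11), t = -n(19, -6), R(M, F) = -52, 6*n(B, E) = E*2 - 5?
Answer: 158623/156 ≈ 1016.8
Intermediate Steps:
n(B, E) = -⅚ + E/3 (n(B, E) = (E*2 - 5)/6 = (2*E - 5)/6 = (-5 + 2*E)/6 = -⅚ + E/3)
t = 17/6 (t = -(-⅚ + (⅓)*(-6)) = -(-⅚ - 2) = -1*(-17/6) = 17/6 ≈ 2.8333)
O = -1/52 (O = 1/(-52) = -1/52 ≈ -0.019231)
(1014 + t) + O = (1014 + 17/6) - 1/52 = 6101/6 - 1/52 = 158623/156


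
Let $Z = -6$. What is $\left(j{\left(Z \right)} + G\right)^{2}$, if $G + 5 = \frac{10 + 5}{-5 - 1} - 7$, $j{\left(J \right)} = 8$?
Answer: $\frac{169}{4} \approx 42.25$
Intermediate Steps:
$G = - \frac{29}{2}$ ($G = -5 - \left(7 - \frac{10 + 5}{-5 - 1}\right) = -5 - \left(7 - \frac{15}{-6}\right) = -5 + \left(15 \left(- \frac{1}{6}\right) - 7\right) = -5 - \frac{19}{2} = - \frac{29}{2} \approx -14.5$)
$\left(j{\left(Z \right)} + G\right)^{2} = \left(8 - \frac{29}{2}\right)^{2} = \left(- \frac{13}{2}\right)^{2} = \frac{169}{4}$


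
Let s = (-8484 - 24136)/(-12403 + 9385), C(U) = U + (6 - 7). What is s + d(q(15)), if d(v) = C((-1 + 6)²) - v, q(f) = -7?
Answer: 63089/1509 ≈ 41.808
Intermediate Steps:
C(U) = -1 + U (C(U) = U - 1 = -1 + U)
d(v) = 24 - v (d(v) = (-1 + (-1 + 6)²) - v = (-1 + 5²) - v = (-1 + 25) - v = 24 - v)
s = 16310/1509 (s = -32620/(-3018) = -32620*(-1/3018) = 16310/1509 ≈ 10.808)
s + d(q(15)) = 16310/1509 + (24 - 1*(-7)) = 16310/1509 + (24 + 7) = 16310/1509 + 31 = 63089/1509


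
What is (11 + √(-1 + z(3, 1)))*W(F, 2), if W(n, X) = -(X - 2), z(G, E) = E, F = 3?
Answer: 0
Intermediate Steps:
W(n, X) = 2 - X (W(n, X) = -(-2 + X) = 2 - X)
(11 + √(-1 + z(3, 1)))*W(F, 2) = (11 + √(-1 + 1))*(2 - 1*2) = (11 + √0)*(2 - 2) = (11 + 0)*0 = 11*0 = 0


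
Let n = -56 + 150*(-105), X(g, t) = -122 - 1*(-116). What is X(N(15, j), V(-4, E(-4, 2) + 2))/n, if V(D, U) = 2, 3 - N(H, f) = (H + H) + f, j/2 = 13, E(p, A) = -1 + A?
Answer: 3/7903 ≈ 0.00037960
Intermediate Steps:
j = 26 (j = 2*13 = 26)
N(H, f) = 3 - f - 2*H (N(H, f) = 3 - ((H + H) + f) = 3 - (2*H + f) = 3 - (f + 2*H) = 3 + (-f - 2*H) = 3 - f - 2*H)
X(g, t) = -6 (X(g, t) = -122 + 116 = -6)
n = -15806 (n = -56 - 15750 = -15806)
X(N(15, j), V(-4, E(-4, 2) + 2))/n = -6/(-15806) = -6*(-1/15806) = 3/7903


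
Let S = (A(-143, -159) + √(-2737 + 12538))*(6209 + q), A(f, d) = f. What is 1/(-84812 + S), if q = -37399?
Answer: 1/1287548 ≈ 7.7667e-7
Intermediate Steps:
S = 1372360 (S = (-143 + √(-2737 + 12538))*(6209 - 37399) = (-143 + √9801)*(-31190) = (-143 + 99)*(-31190) = -44*(-31190) = 1372360)
1/(-84812 + S) = 1/(-84812 + 1372360) = 1/1287548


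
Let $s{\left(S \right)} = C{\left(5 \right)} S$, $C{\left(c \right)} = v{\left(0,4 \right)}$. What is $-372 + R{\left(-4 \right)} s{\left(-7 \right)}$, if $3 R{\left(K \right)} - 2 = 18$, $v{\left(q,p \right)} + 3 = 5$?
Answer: $- \frac{1396}{3} \approx -465.33$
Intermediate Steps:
$v{\left(q,p \right)} = 2$ ($v{\left(q,p \right)} = -3 + 5 = 2$)
$C{\left(c \right)} = 2$
$R{\left(K \right)} = \frac{20}{3}$ ($R{\left(K \right)} = \frac{2}{3} + \frac{1}{3} \cdot 18 = \frac{2}{3} + 6 = \frac{20}{3}$)
$s{\left(S \right)} = 2 S$
$-372 + R{\left(-4 \right)} s{\left(-7 \right)} = -372 + \frac{20 \cdot 2 \left(-7\right)}{3} = -372 + \frac{20}{3} \left(-14\right) = -372 - \frac{280}{3} = - \frac{1396}{3}$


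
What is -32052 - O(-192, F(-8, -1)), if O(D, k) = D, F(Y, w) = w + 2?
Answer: -31860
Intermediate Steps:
F(Y, w) = 2 + w
-32052 - O(-192, F(-8, -1)) = -32052 - 1*(-192) = -32052 + 192 = -31860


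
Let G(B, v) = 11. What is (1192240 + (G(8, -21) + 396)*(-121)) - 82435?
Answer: 1060558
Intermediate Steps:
(1192240 + (G(8, -21) + 396)*(-121)) - 82435 = (1192240 + (11 + 396)*(-121)) - 82435 = (1192240 + 407*(-121)) - 82435 = (1192240 - 49247) - 82435 = 1142993 - 82435 = 1060558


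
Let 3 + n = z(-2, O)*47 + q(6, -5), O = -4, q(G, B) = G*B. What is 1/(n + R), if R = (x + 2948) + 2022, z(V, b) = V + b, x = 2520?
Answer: 1/7175 ≈ 0.00013937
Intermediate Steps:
q(G, B) = B*G
R = 7490 (R = (2520 + 2948) + 2022 = 5468 + 2022 = 7490)
n = -315 (n = -3 + ((-2 - 4)*47 - 5*6) = -3 + (-6*47 - 30) = -3 + (-282 - 30) = -3 - 312 = -315)
1/(n + R) = 1/(-315 + 7490) = 1/7175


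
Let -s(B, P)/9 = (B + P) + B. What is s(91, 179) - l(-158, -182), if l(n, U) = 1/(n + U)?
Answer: -1104659/340 ≈ -3249.0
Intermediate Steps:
s(B, P) = -18*B - 9*P (s(B, P) = -9*((B + P) + B) = -9*(P + 2*B) = -18*B - 9*P)
l(n, U) = 1/(U + n)
s(91, 179) - l(-158, -182) = (-18*91 - 9*179) - 1/(-182 - 158) = (-1638 - 1611) - 1/(-340) = -3249 - 1*(-1/340) = -3249 + 1/340 = -1104659/340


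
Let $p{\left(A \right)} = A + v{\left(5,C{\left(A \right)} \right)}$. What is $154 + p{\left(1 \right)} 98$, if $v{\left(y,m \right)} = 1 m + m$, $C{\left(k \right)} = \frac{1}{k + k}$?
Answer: $350$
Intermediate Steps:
$C{\left(k \right)} = \frac{1}{2 k}$
$v{\left(y,m \right)} = 2 m$ ($v{\left(y,m \right)} = m + m = 2 m$)
$p{\left(A \right)} = A + \frac{1}{A}$ ($p{\left(A \right)} = A + 2 \frac{1}{2 A} = A + \frac{1}{A}$)
$154 + p{\left(1 \right)} 98 = 154 + \left(1 + 1^{-1}\right) 98 = 154 + \left(1 + 1\right) 98 = 154 + 2 \cdot 98 = 154 + 196 = 350$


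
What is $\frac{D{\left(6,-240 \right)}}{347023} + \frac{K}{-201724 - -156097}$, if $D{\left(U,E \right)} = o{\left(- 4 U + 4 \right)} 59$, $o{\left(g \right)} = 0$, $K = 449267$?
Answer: $- \frac{449267}{45627} \approx -9.8465$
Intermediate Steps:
$D{\left(U,E \right)} = 0$ ($D{\left(U,E \right)} = 0 \cdot 59 = 0$)
$\frac{D{\left(6,-240 \right)}}{347023} + \frac{K}{-201724 - -156097} = \frac{0}{347023} + \frac{449267}{-201724 - -156097} = 0 \cdot \frac{1}{347023} + \frac{449267}{-201724 + 156097} = 0 + \frac{449267}{-45627} = 0 + 449267 \left(- \frac{1}{45627}\right) = 0 - \frac{449267}{45627} = - \frac{449267}{45627}$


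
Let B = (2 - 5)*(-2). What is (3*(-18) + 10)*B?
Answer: -264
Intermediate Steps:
B = 6 (B = -3*(-2) = 6)
(3*(-18) + 10)*B = (3*(-18) + 10)*6 = (-54 + 10)*6 = -44*6 = -264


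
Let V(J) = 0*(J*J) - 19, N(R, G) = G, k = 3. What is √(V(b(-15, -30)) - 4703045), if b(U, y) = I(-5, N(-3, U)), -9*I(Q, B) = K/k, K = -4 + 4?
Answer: 2*I*√1175766 ≈ 2168.7*I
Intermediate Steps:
K = 0
I(Q, B) = 0 (I(Q, B) = -0/3 = -⅑*0 = 0)
b(U, y) = 0
V(J) = -19 (V(J) = 0*J² - 19 = 0 - 19 = -19)
√(V(b(-15, -30)) - 4703045) = √(-19 - 4703045) = √(-4703064) = 2*I*√1175766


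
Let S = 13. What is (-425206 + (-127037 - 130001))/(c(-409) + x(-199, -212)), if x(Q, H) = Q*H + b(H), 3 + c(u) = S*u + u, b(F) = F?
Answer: -682244/36247 ≈ -18.822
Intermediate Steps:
c(u) = -3 + 14*u (c(u) = -3 + (13*u + u) = -3 + 14*u)
x(Q, H) = H + H*Q (x(Q, H) = Q*H + H = H*Q + H = H + H*Q)
(-425206 + (-127037 - 130001))/(c(-409) + x(-199, -212)) = (-425206 + (-127037 - 130001))/((-3 + 14*(-409)) - 212*(1 - 199)) = (-425206 - 257038)/((-3 - 5726) - 212*(-198)) = -682244/(-5729 + 41976) = -682244/36247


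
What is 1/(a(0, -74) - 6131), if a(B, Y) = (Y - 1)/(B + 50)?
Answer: -2/12265 ≈ -0.00016307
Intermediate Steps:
a(B, Y) = (-1 + Y)/(50 + B)
1/(a(0, -74) - 6131) = 1/((-1 - 74)/(50 + 0) - 6131) = 1/(-75/50 - 6131) = 1/((1/50)*(-75) - 6131) = 1/(-3/2 - 6131) = 1/(-12265/2) = -2/12265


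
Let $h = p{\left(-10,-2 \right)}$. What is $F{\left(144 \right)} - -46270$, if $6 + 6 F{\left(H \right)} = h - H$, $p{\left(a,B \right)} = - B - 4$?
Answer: $\frac{138734}{3} \approx 46245.0$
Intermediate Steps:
$p{\left(a,B \right)} = -4 - B$
$h = -2$ ($h = -4 - -2 = -4 + 2 = -2$)
$F{\left(H \right)} = - \frac{4}{3} - \frac{H}{6}$ ($F{\left(H \right)} = -1 + \frac{-2 - H}{6} = -1 - \left(\frac{1}{3} + \frac{H}{6}\right) = - \frac{4}{3} - \frac{H}{6}$)
$F{\left(144 \right)} - -46270 = \left(- \frac{4}{3} - 24\right) - -46270 = \left(- \frac{4}{3} - 24\right) + 46270 = - \frac{76}{3} + 46270 = \frac{138734}{3}$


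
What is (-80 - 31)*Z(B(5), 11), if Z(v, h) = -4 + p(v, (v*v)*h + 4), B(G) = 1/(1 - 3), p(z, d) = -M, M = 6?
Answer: 1110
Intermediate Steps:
p(z, d) = -6 (p(z, d) = -1*6 = -6)
B(G) = -½ (B(G) = 1/(-2) = -½)
Z(v, h) = -10 (Z(v, h) = -4 - 6 = -10)
(-80 - 31)*Z(B(5), 11) = (-80 - 31)*(-10) = -111*(-10) = 1110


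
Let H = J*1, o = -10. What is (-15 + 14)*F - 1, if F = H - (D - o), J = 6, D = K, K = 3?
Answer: 6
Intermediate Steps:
D = 3
H = 6 (H = 6*1 = 6)
F = -7 (F = 6 - (3 - 1*(-10)) = 6 - (3 + 10) = 6 - 1*13 = 6 - 13 = -7)
(-15 + 14)*F - 1 = (-15 + 14)*(-7) - 1 = -1*(-7) - 1 = 7 - 1 = 6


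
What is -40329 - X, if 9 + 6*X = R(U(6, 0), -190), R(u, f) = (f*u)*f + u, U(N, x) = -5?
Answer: -30730/3 ≈ -10243.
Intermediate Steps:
R(u, f) = u + u*f**2 (R(u, f) = u*f**2 + u = u + u*f**2)
X = -90257/3 (X = -3/2 + (-5*(1 + (-190)**2))/6 = -3/2 + (-5*(1 + 36100))/6 = -3/2 + (-5*36101)/6 = -3/2 + (1/6)*(-180505) = -3/2 - 180505/6 = -90257/3 ≈ -30086.)
-40329 - X = -40329 - 1*(-90257/3) = -40329 + 90257/3 = -30730/3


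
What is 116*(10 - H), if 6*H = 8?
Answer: 3016/3 ≈ 1005.3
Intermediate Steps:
H = 4/3 (H = (⅙)*8 = 4/3 ≈ 1.3333)
116*(10 - H) = 116*(10 - 1*4/3) = 116*(10 - 4/3) = 116*(26/3) = 3016/3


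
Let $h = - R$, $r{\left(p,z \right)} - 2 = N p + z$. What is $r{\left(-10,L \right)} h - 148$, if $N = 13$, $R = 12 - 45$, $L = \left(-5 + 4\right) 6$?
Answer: $-4570$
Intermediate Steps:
$L = -6$ ($L = \left(-1\right) 6 = -6$)
$R = -33$
$r{\left(p,z \right)} = 2 + z + 13 p$ ($r{\left(p,z \right)} = 2 + \left(13 p + z\right) = 2 + \left(z + 13 p\right) = 2 + z + 13 p$)
$h = 33$ ($h = \left(-1\right) \left(-33\right) = 33$)
$r{\left(-10,L \right)} h - 148 = \left(2 - 6 + 13 \left(-10\right)\right) 33 - 148 = \left(2 - 6 - 130\right) 33 - 148 = \left(-134\right) 33 - 148 = -4422 - 148 = -4570$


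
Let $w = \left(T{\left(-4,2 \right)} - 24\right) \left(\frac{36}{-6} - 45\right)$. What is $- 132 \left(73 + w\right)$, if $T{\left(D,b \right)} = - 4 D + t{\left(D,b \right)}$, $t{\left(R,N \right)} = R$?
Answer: $-90420$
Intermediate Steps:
$T{\left(D,b \right)} = - 3 D$ ($T{\left(D,b \right)} = - 4 D + D = - 3 D$)
$w = 612$ ($w = \left(\left(-3\right) \left(-4\right) - 24\right) \left(\frac{36}{-6} - 45\right) = \left(12 - 24\right) \left(36 \left(- \frac{1}{6}\right) - 45\right) = - 12 \left(-6 - 45\right) = \left(-12\right) \left(-51\right) = 612$)
$- 132 \left(73 + w\right) = - 132 \left(73 + 612\right) = \left(-132\right) 685 = -90420$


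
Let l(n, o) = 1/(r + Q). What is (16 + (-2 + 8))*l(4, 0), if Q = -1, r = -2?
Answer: -22/3 ≈ -7.3333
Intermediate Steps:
l(n, o) = -1/3 (l(n, o) = 1/(-2 - 1) = 1/(-3) = -1/3)
(16 + (-2 + 8))*l(4, 0) = (16 + (-2 + 8))*(-1/3) = (16 + 6)*(-1/3) = 22*(-1/3) = -22/3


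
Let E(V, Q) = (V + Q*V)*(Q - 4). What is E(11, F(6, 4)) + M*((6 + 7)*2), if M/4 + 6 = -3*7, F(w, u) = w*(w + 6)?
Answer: 51796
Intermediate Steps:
F(w, u) = w*(6 + w)
E(V, Q) = (-4 + Q)*(V + Q*V) (E(V, Q) = (V + Q*V)*(-4 + Q) = (-4 + Q)*(V + Q*V))
M = -108 (M = -24 + 4*(-3*7) = -24 + 4*(-21) = -24 - 84 = -108)
E(11, F(6, 4)) + M*((6 + 7)*2) = 11*(-4 + (6*(6 + 6))**2 - 18*(6 + 6)) - 108*(6 + 7)*2 = 11*(-4 + (6*12)**2 - 18*12) - 1404*2 = 11*(-4 + 72**2 - 3*72) - 108*26 = 11*(-4 + 5184 - 216) - 2808 = 11*4964 - 2808 = 54604 - 2808 = 51796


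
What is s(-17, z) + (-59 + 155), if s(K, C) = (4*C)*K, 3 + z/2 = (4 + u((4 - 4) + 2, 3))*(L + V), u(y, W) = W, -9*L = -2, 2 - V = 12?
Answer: 88312/9 ≈ 9812.4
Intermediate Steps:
V = -10 (V = 2 - 1*12 = 2 - 12 = -10)
L = 2/9 (L = -⅑*(-2) = 2/9 ≈ 0.22222)
z = -1286/9 (z = -6 + 2*((4 + 3)*(2/9 - 10)) = -6 + 2*(7*(-88/9)) = -6 + 2*(-616/9) = -6 - 1232/9 = -1286/9 ≈ -142.89)
s(K, C) = 4*C*K
s(-17, z) + (-59 + 155) = 4*(-1286/9)*(-17) + (-59 + 155) = 87448/9 + 96 = 88312/9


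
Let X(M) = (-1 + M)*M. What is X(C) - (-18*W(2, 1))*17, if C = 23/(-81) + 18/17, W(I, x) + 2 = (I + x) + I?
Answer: 1740315652/1896129 ≈ 917.83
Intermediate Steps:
W(I, x) = -2 + x + 2*I (W(I, x) = -2 + ((I + x) + I) = -2 + (x + 2*I) = -2 + x + 2*I)
C = 1067/1377 (C = 23*(-1/81) + 18*(1/17) = -23/81 + 18/17 = 1067/1377 ≈ 0.77487)
X(M) = M*(-1 + M)
X(C) - (-18*W(2, 1))*17 = 1067*(-1 + 1067/1377)/1377 - (-18*(-2 + 1 + 2*2))*17 = (1067/1377)*(-310/1377) - (-18*(-2 + 1 + 4))*17 = -330770/1896129 - (-18*3)*17 = -330770/1896129 - (-54)*17 = -330770/1896129 - 1*(-918) = -330770/1896129 + 918 = 1740315652/1896129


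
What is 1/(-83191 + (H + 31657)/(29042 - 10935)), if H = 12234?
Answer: -18107/1506295546 ≈ -1.2021e-5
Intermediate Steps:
1/(-83191 + (H + 31657)/(29042 - 10935)) = 1/(-83191 + (12234 + 31657)/(29042 - 10935)) = 1/(-83191 + 43891/18107) = 1/(-1506295546/18107) = -18107/1506295546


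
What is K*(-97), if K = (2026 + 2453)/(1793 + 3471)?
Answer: -434463/5264 ≈ -82.535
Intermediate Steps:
K = 4479/5264 ≈ 0.85087
K*(-97) = (4479/5264)*(-97) = -434463/5264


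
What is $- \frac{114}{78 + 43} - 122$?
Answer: $- \frac{14876}{121} \approx -122.94$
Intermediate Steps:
$- \frac{114}{78 + 43} - 122 = - \frac{114}{121} - 122 = - \frac{14876}{121}$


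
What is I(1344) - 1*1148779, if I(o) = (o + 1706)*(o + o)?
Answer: 7049621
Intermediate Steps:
I(o) = 2*o*(1706 + o) (I(o) = (1706 + o)*(2*o) = 2*o*(1706 + o))
I(1344) - 1*1148779 = 2*1344*(1706 + 1344) - 1*1148779 = 2*1344*3050 - 1148779 = 8198400 - 1148779 = 7049621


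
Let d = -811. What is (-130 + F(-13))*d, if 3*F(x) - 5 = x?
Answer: 322778/3 ≈ 1.0759e+5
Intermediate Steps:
F(x) = 5/3 + x/3
(-130 + F(-13))*d = (-130 + (5/3 + (⅓)*(-13)))*(-811) = (-130 + (5/3 - 13/3))*(-811) = (-130 - 8/3)*(-811) = -398/3*(-811) = 322778/3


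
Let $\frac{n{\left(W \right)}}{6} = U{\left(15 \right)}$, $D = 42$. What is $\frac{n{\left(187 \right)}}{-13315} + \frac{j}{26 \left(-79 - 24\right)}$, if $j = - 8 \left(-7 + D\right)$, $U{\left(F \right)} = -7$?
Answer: $\frac{1920338}{17828785} \approx 0.10771$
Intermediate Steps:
$j = -280$ ($j = - 8 \left(-7 + 42\right) = \left(-8\right) 35 = -280$)
$n{\left(W \right)} = -42$ ($n{\left(W \right)} = 6 \left(-7\right) = -42$)
$\frac{n{\left(187 \right)}}{-13315} + \frac{j}{26 \left(-79 - 24\right)} = - \frac{42}{-13315} - \frac{280}{26 \left(-79 - 24\right)} = \left(-42\right) \left(- \frac{1}{13315}\right) - \frac{280}{26 \left(-103\right)} = \frac{42}{13315} - \frac{280}{-2678} = \frac{42}{13315} - - \frac{140}{1339} = \frac{42}{13315} + \frac{140}{1339} = \frac{1920338}{17828785}$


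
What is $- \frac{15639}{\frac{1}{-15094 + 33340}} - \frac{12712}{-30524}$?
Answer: $- \frac{2177499696236}{7631} \approx -2.8535 \cdot 10^{8}$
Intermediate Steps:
$- \frac{15639}{\frac{1}{-15094 + 33340}} - \frac{12712}{-30524} = - \frac{15639}{\frac{1}{18246}} - - \frac{3178}{7631} = - 15639 \frac{1}{\frac{1}{18246}} + \frac{3178}{7631} = \left(-15639\right) 18246 + \frac{3178}{7631} = -285349194 + \frac{3178}{7631} = - \frac{2177499696236}{7631}$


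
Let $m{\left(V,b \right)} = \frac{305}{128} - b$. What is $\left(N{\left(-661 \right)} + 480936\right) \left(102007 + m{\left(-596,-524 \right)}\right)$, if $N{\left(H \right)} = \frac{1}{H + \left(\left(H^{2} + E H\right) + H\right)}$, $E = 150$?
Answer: $\frac{2123644339790960345}{43065472} \approx 4.9312 \cdot 10^{10}$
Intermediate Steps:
$m{\left(V,b \right)} = \frac{305}{128} - b$ ($m{\left(V,b \right)} = 305 \cdot \frac{1}{128} - b = \frac{305}{128} - b$)
$N{\left(H \right)} = \frac{1}{H^{2} + 152 H}$ ($N{\left(H \right)} = \frac{1}{H + \left(\left(H^{2} + 150 H\right) + H\right)} = \frac{1}{H + \left(H^{2} + 151 H\right)} = \frac{1}{H^{2} + 152 H}$)
$\left(N{\left(-661 \right)} + 480936\right) \left(102007 + m{\left(-596,-524 \right)}\right) = \left(\frac{1}{\left(-661\right) \left(152 - 661\right)} + 480936\right) \left(102007 + \left(\frac{305}{128} - -524\right)\right) = \left(- \frac{1}{661 \left(-509\right)} + 480936\right) \left(102007 + \left(\frac{305}{128} + 524\right)\right) = \left(\left(- \frac{1}{661}\right) \left(- \frac{1}{509}\right) + 480936\right) \left(102007 + \frac{67377}{128}\right) = \left(\frac{1}{336449} + 480936\right) \frac{13124273}{128} = \frac{161810436265}{336449} \cdot \frac{13124273}{128} = \frac{2123644339790960345}{43065472}$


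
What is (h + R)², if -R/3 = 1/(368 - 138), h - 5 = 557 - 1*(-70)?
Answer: 21128657449/52900 ≈ 3.9941e+5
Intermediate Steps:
h = 632 (h = 5 + (557 - 1*(-70)) = 5 + (557 + 70) = 5 + 627 = 632)
R = -3/230 (R = -3/(368 - 138) = -3/230 ≈ -0.013043)
(h + R)² = (632 - 3/230)² = (145357/230)² = 21128657449/52900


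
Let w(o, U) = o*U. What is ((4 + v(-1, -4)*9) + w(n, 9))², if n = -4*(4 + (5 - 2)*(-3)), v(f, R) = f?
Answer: 30625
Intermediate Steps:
n = 20 (n = -4*(4 + 3*(-3)) = -4*(4 - 9) = -4*(-5) = 20)
w(o, U) = U*o
((4 + v(-1, -4)*9) + w(n, 9))² = ((4 - 1*9) + 9*20)² = ((4 - 9) + 180)² = (-5 + 180)² = 175² = 30625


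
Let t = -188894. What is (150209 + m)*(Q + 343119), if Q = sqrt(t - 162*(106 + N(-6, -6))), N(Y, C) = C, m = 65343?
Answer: 73959986688 + 215552*I*sqrt(205094) ≈ 7.396e+10 + 9.7618e+7*I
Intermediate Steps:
Q = I*sqrt(205094) (Q = sqrt(-188894 - 162*(106 - 6)) = sqrt(-188894 - 162*100) = sqrt(-188894 - 16200) = sqrt(-205094) = I*sqrt(205094) ≈ 452.87*I)
(150209 + m)*(Q + 343119) = (150209 + 65343)*(I*sqrt(205094) + 343119) = 215552*(343119 + I*sqrt(205094)) = 73959986688 + 215552*I*sqrt(205094)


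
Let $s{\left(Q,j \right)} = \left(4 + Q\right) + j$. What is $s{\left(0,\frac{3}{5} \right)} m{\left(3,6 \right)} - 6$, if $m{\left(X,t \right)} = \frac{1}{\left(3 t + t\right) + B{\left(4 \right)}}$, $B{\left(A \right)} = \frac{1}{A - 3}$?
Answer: $- \frac{727}{125} \approx -5.816$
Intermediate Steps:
$B{\left(A \right)} = \frac{1}{-3 + A}$
$s{\left(Q,j \right)} = 4 + Q + j$
$m{\left(X,t \right)} = \frac{1}{1 + 4 t}$ ($m{\left(X,t \right)} = \frac{1}{\left(3 t + t\right) + \frac{1}{-3 + 4}} = \frac{1}{4 t + 1^{-1}} = \frac{1}{4 t + 1} = \frac{1}{1 + 4 t}$)
$s{\left(0,\frac{3}{5} \right)} m{\left(3,6 \right)} - 6 = \frac{4 + 0 + \frac{3}{5}}{1 + 4 \cdot 6} - 6 = \frac{4 + 0 + 3 \cdot \frac{1}{5}}{1 + 24} - 6 = \frac{4 + 0 + \frac{3}{5}}{25} - 6 = \frac{23}{5} \cdot \frac{1}{25} - 6 = \frac{23}{125} - 6 = - \frac{727}{125}$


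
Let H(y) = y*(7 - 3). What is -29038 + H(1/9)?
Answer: -261338/9 ≈ -29038.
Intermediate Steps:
H(y) = 4*y (H(y) = y*4 = 4*y)
-29038 + H(1/9) = -29038 + 4/9 = -261338/9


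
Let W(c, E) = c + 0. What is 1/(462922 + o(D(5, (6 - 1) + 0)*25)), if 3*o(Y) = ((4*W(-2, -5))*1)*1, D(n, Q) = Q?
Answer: 3/1388758 ≈ 2.1602e-6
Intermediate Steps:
W(c, E) = c
o(Y) = -8/3 (o(Y) = (((4*(-2))*1)*1)/3 = (-8*1*1)/3 = (-8*1)/3 = (⅓)*(-8) = -8/3)
1/(462922 + o(D(5, (6 - 1) + 0)*25)) = 1/(462922 - 8/3) = 1/(1388758/3) = 3/1388758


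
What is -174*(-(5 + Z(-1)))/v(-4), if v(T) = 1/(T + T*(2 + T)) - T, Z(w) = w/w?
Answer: 4176/17 ≈ 245.65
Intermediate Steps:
Z(w) = 1
-174*(-(5 + Z(-1)))/v(-4) = -174*(-(5 + 1))/((1 - 1*(-4)³ - 3*(-4)²)/((-4)*(3 - 4))) = -174*(-1*6)/((-¼*(1 - 1*(-64) - 3*16)/(-1))) = -(-1044)/((-¼*(-1)*(1 + 64 - 48))) = -(-1044)/((-¼*(-1)*17)) = -(-1044)/17/4 = -(-1044)*4/17 = -174*(-24/17) = 4176/17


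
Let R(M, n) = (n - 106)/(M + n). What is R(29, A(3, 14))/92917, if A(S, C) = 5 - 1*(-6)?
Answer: -19/743336 ≈ -2.5560e-5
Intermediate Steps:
A(S, C) = 11 (A(S, C) = 5 + 6 = 11)
R(M, n) = (-106 + n)/(M + n)
R(29, A(3, 14))/92917 = ((-106 + 11)/(29 + 11))/92917 = (-95/40)*(1/92917) = ((1/40)*(-95))*(1/92917) = -19/8*1/92917 = -19/743336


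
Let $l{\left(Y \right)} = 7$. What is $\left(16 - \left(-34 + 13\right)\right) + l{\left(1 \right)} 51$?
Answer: $394$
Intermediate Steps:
$\left(16 - \left(-34 + 13\right)\right) + l{\left(1 \right)} 51 = \left(16 - \left(-34 + 13\right)\right) + 7 \cdot 51 = \left(16 - -21\right) + 357 = \left(16 + 21\right) + 357 = 37 + 357 = 394$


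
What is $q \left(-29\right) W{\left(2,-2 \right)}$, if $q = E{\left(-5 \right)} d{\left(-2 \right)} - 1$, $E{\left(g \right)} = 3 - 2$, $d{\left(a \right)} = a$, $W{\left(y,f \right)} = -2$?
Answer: $-174$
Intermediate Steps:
$E{\left(g \right)} = 1$ ($E{\left(g \right)} = 3 - 2 = 1$)
$q = -3$ ($q = 1 \left(-2\right) - 1 = -2 - 1 = -3$)
$q \left(-29\right) W{\left(2,-2 \right)} = \left(-3\right) \left(-29\right) \left(-2\right) = 87 \left(-2\right) = -174$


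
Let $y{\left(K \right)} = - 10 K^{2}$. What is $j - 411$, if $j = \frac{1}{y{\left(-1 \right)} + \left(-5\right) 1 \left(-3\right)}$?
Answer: $- \frac{2054}{5} \approx -410.8$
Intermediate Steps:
$j = \frac{1}{5}$ ($j = \frac{1}{- 10 \left(-1\right)^{2} + \left(-5\right) 1 \left(-3\right)} = \frac{1}{\left(-10\right) 1 - -15} = \frac{1}{-10 + 15} = \frac{1}{5} \approx 0.2$)
$j - 411 = \frac{1}{5} - 411 = - \frac{2054}{5}$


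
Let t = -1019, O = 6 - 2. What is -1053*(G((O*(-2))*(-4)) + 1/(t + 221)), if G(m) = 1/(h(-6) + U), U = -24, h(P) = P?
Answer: 24219/665 ≈ 36.420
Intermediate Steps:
O = 4
G(m) = -1/30 (G(m) = 1/(-6 - 24) = 1/(-30) = -1/30)
-1053*(G((O*(-2))*(-4)) + 1/(t + 221)) = -1053*(-1/30 + 1/(-1019 + 221)) = -1053*(-1/30 + 1/(-798)) = -1053*(-1/30 - 1/798) = -1053*(-23/665) = 24219/665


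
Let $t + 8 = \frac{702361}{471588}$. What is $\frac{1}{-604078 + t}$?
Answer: $- \frac{471588}{284879006207} \approx -1.6554 \cdot 10^{-6}$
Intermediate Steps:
$t = - \frac{3070343}{471588}$ ($t = -8 + \frac{702361}{471588} = - \frac{3070343}{471588} \approx -6.5107$)
$\frac{1}{-604078 + t} = \frac{1}{-604078 - \frac{3070343}{471588}} = \frac{1}{- \frac{284879006207}{471588}} = - \frac{471588}{284879006207}$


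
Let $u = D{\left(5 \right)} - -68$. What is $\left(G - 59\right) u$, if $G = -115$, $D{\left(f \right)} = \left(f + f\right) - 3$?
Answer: $-13050$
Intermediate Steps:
$D{\left(f \right)} = -3 + 2 f$ ($D{\left(f \right)} = 2 f - 3 = -3 + 2 f$)
$u = 75$ ($u = \left(-3 + 2 \cdot 5\right) - -68 = \left(-3 + 10\right) + 68 = 7 + 68 = 75$)
$\left(G - 59\right) u = \left(-115 - 59\right) 75 = \left(-174\right) 75 = -13050$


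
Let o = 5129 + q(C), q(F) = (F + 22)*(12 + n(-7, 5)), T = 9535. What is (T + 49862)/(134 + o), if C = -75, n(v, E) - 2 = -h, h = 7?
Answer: 59397/4892 ≈ 12.142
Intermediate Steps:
n(v, E) = -5 (n(v, E) = 2 - 1*7 = 2 - 7 = -5)
q(F) = 154 + 7*F (q(F) = (F + 22)*(12 - 5) = (22 + F)*7 = 154 + 7*F)
o = 4758 (o = 5129 + (154 + 7*(-75)) = 5129 + (154 - 525) = 5129 - 371 = 4758)
(T + 49862)/(134 + o) = (9535 + 49862)/(134 + 4758) = 59397/4892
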